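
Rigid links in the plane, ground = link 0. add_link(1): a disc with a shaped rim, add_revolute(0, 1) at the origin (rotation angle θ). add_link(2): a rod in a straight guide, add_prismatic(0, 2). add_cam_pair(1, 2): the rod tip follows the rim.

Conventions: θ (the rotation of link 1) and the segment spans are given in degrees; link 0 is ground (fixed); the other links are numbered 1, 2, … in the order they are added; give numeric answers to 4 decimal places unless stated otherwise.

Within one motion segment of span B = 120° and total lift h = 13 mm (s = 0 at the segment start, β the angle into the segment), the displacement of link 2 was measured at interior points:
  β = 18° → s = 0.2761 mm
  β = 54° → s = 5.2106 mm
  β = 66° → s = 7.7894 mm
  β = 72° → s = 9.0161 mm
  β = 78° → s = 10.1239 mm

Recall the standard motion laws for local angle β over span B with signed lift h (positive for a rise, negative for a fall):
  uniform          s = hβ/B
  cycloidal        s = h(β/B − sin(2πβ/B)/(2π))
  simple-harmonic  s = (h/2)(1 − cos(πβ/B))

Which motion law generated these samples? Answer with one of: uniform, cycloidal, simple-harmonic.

candidates at β/B = r: uniform s = h·r (linear in β); cycloidal s = h·(r − sin(2πr)/(2π)); simple-harmonic s = (h/2)(1 − cos(πr))
β=18°: printed 0.2761 | uniform 1.9500, cycloidal 0.2761, simple-harmonic 0.7085
β=54°: printed 5.2106 | uniform 5.8500, cycloidal 5.2106, simple-harmonic 5.4832
β=66°: printed 7.7894 | uniform 7.1500, cycloidal 7.7894, simple-harmonic 7.5168
β=72°: printed 9.0161 | uniform 7.8000, cycloidal 9.0161, simple-harmonic 8.5086
β=78°: printed 10.1239 | uniform 8.4500, cycloidal 10.1239, simple-harmonic 9.4509
only one law matches every sample → cycloidal

cycloidal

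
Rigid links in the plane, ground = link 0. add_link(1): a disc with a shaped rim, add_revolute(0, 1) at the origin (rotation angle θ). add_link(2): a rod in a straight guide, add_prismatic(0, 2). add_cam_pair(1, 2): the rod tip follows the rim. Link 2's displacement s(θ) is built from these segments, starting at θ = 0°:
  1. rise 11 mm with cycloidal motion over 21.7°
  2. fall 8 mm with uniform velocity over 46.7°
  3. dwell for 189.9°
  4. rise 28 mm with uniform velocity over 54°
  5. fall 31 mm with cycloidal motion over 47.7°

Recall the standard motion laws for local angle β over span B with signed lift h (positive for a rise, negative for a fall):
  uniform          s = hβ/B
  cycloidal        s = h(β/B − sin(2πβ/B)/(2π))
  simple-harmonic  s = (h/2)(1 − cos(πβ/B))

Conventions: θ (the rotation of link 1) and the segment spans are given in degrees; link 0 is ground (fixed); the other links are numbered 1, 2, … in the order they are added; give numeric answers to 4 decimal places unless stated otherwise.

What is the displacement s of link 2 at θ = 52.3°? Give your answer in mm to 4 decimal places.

segment 1 (0° to 21.7°, cycloidal, h = 11) is passed completely: s = 0.0000 + (11) = 11.0000
θ = 52.3° falls in segment 2 (21.7° to 68.4°, uniform, h = -8): β = 52.3 − 21.7 = 30.6°, B = 46.7°; Δs = -8·30.6/46.7 = -5.2420; s = 11.0000 − 5.2420 = 5.7580

5.7580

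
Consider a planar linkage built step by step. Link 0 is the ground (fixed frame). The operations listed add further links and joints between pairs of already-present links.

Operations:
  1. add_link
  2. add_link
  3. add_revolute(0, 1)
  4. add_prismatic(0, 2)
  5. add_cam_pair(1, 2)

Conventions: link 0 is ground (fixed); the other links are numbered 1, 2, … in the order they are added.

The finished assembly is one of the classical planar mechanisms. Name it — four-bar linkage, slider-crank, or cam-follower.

links: 3 (incl. ground); joints: 1 revolute, 1 prismatic, 1 higher (cam) pair, forming one closed loop
3 links, revolute + prismatic + higher pair in one loop → cam-follower

cam-follower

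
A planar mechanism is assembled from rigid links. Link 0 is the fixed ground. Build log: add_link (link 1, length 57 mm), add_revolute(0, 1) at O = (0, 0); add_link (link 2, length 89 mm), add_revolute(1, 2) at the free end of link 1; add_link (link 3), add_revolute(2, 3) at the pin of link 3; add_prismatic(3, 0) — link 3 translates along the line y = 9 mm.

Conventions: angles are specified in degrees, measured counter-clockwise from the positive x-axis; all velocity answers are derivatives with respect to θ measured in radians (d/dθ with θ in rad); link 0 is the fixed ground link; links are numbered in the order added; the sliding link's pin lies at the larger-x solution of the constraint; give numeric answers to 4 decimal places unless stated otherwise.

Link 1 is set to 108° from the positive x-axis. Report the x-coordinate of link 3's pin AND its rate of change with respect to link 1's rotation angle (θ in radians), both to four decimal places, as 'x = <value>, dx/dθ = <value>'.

geometry: r = 57 mm, L = 89 mm, e = 9 mm
crank pin P = (r cos θ, r sin θ) = (-17.613969, 54.210221)
h = r sin θ − e = 54.210221 − 9 = 45.210221
x = r cos θ + √(L² − h²) = -17.613969 + 76.661828 = 59.047859
dx/dθ = −r sin θ − h·r cos θ/√(L² − h²) (θ in radians; h = 45.210221) = -43.822634

x = 59.0479, dx/dθ = -43.8226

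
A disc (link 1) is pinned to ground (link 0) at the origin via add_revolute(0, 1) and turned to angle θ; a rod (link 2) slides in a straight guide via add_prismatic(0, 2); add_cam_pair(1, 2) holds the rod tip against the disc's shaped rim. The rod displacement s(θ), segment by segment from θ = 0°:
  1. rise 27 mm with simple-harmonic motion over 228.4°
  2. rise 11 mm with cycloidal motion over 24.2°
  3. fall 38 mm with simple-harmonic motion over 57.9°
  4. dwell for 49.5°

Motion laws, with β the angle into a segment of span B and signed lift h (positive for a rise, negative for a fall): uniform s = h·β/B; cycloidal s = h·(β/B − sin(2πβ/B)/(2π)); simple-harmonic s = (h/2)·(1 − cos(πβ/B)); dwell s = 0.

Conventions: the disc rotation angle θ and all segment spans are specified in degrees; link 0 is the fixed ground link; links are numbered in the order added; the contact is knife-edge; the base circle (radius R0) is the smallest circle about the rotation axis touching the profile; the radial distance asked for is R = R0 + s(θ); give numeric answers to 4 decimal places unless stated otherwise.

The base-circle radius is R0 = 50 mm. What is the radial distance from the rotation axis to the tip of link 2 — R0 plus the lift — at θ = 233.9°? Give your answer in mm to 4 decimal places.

segment 1 (0° to 228.4°, simple-harmonic, h = 27) is passed completely: s = 0.0000 + (27) = 27.0000
θ = 233.9° falls in segment 2 (228.4° to 252.6°, cycloidal, h = 11): β = 233.9 − 228.4 = 5.5°, B = 24.2°; Δs = 11·(0.2273 − sin(2π·0.2273)/(2π)) = 0.7671; s = 27.0000 + 0.7671 = 27.7671
R = R0 + s = 50 + 27.7671 = 77.7671

77.7671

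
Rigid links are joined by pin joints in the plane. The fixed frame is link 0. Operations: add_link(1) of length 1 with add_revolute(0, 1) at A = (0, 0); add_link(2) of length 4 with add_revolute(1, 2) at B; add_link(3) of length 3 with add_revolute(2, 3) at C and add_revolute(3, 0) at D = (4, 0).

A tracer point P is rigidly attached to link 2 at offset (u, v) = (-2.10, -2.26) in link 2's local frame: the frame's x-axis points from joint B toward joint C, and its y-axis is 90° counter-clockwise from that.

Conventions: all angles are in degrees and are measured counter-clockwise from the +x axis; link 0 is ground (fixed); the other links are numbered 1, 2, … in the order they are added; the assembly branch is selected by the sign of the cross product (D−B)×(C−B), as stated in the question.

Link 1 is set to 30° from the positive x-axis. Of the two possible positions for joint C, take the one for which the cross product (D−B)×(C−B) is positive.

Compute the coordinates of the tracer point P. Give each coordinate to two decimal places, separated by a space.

A=(0,0), D=(4.00,0)
B = A + 1.00·(cos30°, sin30°) = (0.8660, 0.5000)
|BD| = 3.1736
circle(B,4.00) ∩ circle(D,3.00): a=2.6896, h=2.9607
  candidates: C₊=(3.9885,3.0000) cross=9.396; C₋=(3.0556,-2.8475) cross=-9.396
  branch + wants cross > 0 → take C=(3.9885,3.0000) (cross=9.396)
ex = (C−B)/|BC| = (0.7806,0.6250); ey = (-0.6250,0.7806)
P = B + -2.10·ex + -2.26·ey = (0.6392,-2.5767)

0.64 -2.58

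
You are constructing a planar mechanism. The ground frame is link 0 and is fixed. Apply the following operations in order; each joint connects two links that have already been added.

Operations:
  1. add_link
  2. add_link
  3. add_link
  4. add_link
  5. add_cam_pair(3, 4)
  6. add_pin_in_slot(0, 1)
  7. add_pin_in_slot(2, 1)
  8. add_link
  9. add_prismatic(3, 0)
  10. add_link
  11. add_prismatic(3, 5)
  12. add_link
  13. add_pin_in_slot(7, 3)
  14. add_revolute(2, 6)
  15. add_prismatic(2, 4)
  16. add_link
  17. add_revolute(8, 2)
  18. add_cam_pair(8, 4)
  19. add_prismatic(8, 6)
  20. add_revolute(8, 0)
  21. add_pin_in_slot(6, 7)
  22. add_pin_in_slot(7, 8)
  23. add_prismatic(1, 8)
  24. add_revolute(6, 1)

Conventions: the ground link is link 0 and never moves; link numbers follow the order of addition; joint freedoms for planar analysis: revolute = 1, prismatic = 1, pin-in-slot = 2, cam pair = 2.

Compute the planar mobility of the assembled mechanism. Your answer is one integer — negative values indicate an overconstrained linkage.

link 0 = ground. State L|J1|J2 = 1|0|0
+link1  2|0|0
+link2  3|0|0
+link3  4|0|0
+link4  5|0|0
C(3,4) f=2→J2  5|0|1
PS(0,1) f=2→J2  5|0|2
PS(2,1) f=2→J2  5|0|3
+link5  6|0|3
P(3,0) f=1→J1  6|1|3
+link6  7|1|3
P(3,5) f=1→J1  7|2|3
+link7  8|2|3
PS(7,3) f=2→J2  8|2|4
R(2,6) f=1→J1  8|3|4
P(2,4) f=1→J1  8|4|4
+link8  9|4|4
R(8,2) f=1→J1  9|5|4
C(8,4) f=2→J2  9|5|5
P(8,6) f=1→J1  9|6|5
R(8,0) f=1→J1  9|7|5
PS(6,7) f=2→J2  9|7|6
PS(7,8) f=2→J2  9|7|7
P(1,8) f=1→J1  9|8|7
R(6,1) f=1→J1  9|9|7
M = 3(9−1)−2·9−7 = 24−18−7 = -1

M = -1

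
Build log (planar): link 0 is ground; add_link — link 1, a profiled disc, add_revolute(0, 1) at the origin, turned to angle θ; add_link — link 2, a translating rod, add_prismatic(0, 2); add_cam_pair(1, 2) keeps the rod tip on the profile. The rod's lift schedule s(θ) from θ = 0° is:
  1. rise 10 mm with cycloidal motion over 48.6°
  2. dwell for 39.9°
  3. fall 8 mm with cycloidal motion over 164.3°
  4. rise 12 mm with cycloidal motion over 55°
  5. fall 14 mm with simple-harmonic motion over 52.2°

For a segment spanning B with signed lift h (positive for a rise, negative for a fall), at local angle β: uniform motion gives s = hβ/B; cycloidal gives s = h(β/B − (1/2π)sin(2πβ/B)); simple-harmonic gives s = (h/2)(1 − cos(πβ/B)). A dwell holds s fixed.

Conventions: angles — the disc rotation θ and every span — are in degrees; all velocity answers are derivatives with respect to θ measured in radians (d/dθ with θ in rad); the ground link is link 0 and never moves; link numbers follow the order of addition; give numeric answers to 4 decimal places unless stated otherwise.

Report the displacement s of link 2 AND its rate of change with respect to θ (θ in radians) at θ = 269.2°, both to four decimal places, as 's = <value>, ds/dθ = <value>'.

seg 1 [0°–48.6°] cycloidal, h=10: full span → s += 10 → s = 10.0000
seg 2 [48.6°–88.5°] dwell: s stays 10.0000
seg 3 [88.5°–252.8°] cycloidal, h=-8: full span → s += -8 → s = 2.0000
seg 4 [252.8°–307.8°] cycloidal, h=12: θ=269.2° here. β=16.4, B=55. 12·(0.2982 − sin(2π·0.2982)/(2π)) = 1.7552 → s = 3.7552
velocity in seg [252.8°–307.8°] (cycloidal), θ in radians: β = 16.4° = 0.2862 rad, B = 55° = 0.9599 rad; ds/dθ = (h/B)(1 − cos(2πβ/B)) = (12/0.9599)(1 − cos(2π·0.2982)) = 16.227818 mm/rad

s = 3.7552, ds/dθ = 16.2278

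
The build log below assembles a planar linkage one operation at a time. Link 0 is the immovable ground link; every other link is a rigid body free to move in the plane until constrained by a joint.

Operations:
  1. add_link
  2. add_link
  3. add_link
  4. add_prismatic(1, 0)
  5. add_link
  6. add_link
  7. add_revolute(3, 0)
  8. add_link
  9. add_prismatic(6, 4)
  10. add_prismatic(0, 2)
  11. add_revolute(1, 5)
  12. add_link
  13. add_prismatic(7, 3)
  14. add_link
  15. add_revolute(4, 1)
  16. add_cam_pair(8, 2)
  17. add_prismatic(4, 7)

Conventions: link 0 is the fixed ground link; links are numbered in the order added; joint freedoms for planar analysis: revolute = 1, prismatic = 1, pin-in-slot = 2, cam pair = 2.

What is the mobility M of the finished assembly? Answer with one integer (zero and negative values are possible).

ground; <1,0,0>
#1 <2,0,0>
#2 <3,0,0>
#3 <4,0,0>
P:1↔0 J1 <4,1,0>
#4 <5,1,0>
#5 <6,1,0>
R:3↔0 J1 <6,2,0>
#6 <7,2,0>
P:6↔4 J1 <7,3,0>
P:0↔2 J1 <7,4,0>
R:1↔5 J1 <7,5,0>
#7 <8,5,0>
P:7↔3 J1 <8,6,0>
#8 <9,6,0>
R:4↔1 J1 <9,7,0>
C:8↔2 J2 <9,7,1>
P:4↔7 J1 <9,8,1>
3×8 − 2×8 − 1×1 = 7

M = 7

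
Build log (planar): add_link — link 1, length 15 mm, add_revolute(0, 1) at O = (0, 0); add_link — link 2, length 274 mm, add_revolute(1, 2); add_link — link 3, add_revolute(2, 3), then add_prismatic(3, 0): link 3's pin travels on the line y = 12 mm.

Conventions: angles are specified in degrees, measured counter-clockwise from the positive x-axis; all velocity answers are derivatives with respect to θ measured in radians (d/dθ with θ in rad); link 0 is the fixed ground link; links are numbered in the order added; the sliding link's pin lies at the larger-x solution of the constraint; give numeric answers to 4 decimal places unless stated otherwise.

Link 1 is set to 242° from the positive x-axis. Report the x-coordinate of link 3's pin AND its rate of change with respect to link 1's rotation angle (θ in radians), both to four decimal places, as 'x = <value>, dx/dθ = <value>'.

geometry: r = 15 mm, L = 274 mm, e = 12 mm
crank pin P = (r cos θ, r sin θ) = (-7.042073, -13.244214)
h = r sin θ − e = -13.244214 − 12 = -25.244214
x = r cos θ + √(L² − h²) = -7.042073 + 272.834620 = 265.792546
dx/dθ = −r sin θ − h·r cos θ/√(L² − h²) (θ in radians; h = -25.244214) = 12.592641

x = 265.7925, dx/dθ = 12.5926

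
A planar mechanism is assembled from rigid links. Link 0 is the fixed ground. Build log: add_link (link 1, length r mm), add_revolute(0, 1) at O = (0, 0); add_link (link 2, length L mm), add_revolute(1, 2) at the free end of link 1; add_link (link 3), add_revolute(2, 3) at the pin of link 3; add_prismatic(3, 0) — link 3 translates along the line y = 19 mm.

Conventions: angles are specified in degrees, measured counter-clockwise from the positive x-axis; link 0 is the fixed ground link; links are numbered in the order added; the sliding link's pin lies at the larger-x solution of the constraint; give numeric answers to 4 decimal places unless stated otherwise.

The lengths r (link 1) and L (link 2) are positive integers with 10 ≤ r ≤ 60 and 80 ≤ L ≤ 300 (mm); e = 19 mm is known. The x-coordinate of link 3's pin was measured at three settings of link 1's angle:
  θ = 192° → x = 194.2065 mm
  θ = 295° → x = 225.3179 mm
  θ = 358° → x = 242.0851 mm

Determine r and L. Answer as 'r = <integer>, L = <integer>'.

constraint per measurement: (x − r cos θ)² + (r sin θ − e)² = L²
subtracting the θ₁ and θ₂ equations cancels the r² and L² terms:
r = (x₁² − x₂²) / (2[(x₁cos θ₁ + e sin θ₁) − (x₂cos θ₂ + e sin θ₂)]) = 24.0000 → r = 24
L² = (x₁ − r cos θ₁)² + (r sin θ₁ − e)² = 47960.9860 → L = 219.0000 → L = 219
check at θ₃=358°: x = 242.0851 (printed 242.0851) ✓

r = 24, L = 219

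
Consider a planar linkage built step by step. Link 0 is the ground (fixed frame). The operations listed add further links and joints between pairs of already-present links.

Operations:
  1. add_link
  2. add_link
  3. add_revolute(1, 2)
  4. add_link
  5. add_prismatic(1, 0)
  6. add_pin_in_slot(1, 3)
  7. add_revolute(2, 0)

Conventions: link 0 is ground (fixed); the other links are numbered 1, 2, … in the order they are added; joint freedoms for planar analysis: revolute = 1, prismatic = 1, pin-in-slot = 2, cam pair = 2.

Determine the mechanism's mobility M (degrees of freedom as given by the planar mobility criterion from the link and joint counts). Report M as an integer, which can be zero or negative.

(L,J1,J2)=(1,0,0); link0 fixed
link1: (2,0,0)
link2: (3,0,0)
R 1-2 [J1]: (3,1,0)
link3: (4,1,0)
P 1-0 [J1]: (4,2,0)
PS 1-3 [J2]: (4,2,1)
R 2-0 [J1]: (4,3,1)
Grübler: 3·3 − 2·3 − 1 = 2

M = 2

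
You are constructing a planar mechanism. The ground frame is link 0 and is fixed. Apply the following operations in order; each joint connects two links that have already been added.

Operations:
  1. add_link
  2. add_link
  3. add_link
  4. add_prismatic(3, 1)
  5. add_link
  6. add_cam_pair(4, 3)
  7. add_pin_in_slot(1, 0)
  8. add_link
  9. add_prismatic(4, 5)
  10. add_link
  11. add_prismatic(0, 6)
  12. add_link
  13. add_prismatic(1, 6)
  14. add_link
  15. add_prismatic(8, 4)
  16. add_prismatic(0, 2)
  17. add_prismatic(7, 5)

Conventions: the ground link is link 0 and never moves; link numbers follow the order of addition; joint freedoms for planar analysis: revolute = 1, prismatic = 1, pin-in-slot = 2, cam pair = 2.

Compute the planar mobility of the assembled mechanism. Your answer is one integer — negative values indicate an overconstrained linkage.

L=1 J1=0 J2=0
add link → L=2 J1=0 J2=0
add link → L=3 J1=0 J2=0
add link → L=4 J1=0 J2=0
P@3,1 dof=1 J1 → L=4 J1=1 J2=0
add link → L=5 J1=1 J2=0
C@4,3 dof=2 J2 → L=5 J1=1 J2=1
PS@1,0 dof=2 J2 → L=5 J1=1 J2=2
add link → L=6 J1=1 J2=2
P@4,5 dof=1 J1 → L=6 J1=2 J2=2
add link → L=7 J1=2 J2=2
P@0,6 dof=1 J1 → L=7 J1=3 J2=2
add link → L=8 J1=3 J2=2
P@1,6 dof=1 J1 → L=8 J1=4 J2=2
add link → L=9 J1=4 J2=2
P@8,4 dof=1 J1 → L=9 J1=5 J2=2
P@0,2 dof=1 J1 → L=9 J1=6 J2=2
P@7,5 dof=1 J1 → L=9 J1=7 J2=2
M=3(L−1)−2J1−J2=3·8−2·7−2=8

M = 8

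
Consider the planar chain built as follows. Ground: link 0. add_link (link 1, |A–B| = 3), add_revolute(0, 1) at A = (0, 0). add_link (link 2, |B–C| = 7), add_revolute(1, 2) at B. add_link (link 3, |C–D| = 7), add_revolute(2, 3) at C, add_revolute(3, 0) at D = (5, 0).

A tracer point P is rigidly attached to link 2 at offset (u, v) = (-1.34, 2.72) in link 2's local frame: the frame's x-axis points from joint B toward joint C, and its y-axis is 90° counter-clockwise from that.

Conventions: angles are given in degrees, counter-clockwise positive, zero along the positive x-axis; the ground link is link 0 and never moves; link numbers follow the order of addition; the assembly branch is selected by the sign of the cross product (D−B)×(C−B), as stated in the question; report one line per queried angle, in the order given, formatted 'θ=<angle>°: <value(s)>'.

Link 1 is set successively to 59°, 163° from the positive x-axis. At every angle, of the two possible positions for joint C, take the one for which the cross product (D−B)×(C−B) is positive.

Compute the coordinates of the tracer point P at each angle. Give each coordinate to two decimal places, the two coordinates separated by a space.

A=(0,0), D=(5.00,0)
θ=59°: B = A + 3.00·(cos59°, sin59°) = (1.5451, 2.5715)
θ=59°: |BD| = 4.3068
θ=59°: circle(B,7.00) ∩ circle(D,7.00): a=2.1534, h=6.6605
θ=59°:   candidates: C₊=(7.2494,6.6287) cross=28.686; C₋=(-0.7043,-4.0572) cross=-28.686
θ=59°:   branch + wants cross > 0 → take C=(7.2494,6.6287) (cross=28.686)
θ=59°: ex = (C−B)/|BC| = (0.8149,0.5796); ey = (-0.5796,0.8149)
θ=59°: P = B + -1.34·ex + 2.72·ey = (-1.1234,4.0113)
θ=163°: B = A + 3.00·(cos163°, sin163°) = (-2.8689, 0.8771)
θ=163°: |BD| = 7.9176
θ=163°: circle(B,7.00) ∩ circle(D,7.00): a=3.9588, h=5.7730
θ=163°:   candidates: C₊=(1.7051,6.1760) cross=45.709; C₋=(0.4260,-5.2989) cross=-45.709
θ=163°:   branch + wants cross > 0 → take C=(1.7051,6.1760) (cross=45.709)
θ=163°: ex = (C−B)/|BC| = (0.6534,0.7570); ey = (-0.7570,0.6534)
θ=163°: P = B + -1.34·ex + 2.72·ey = (-5.8035,1.6401)

θ=59°: -1.12 4.01
θ=163°: -5.80 1.64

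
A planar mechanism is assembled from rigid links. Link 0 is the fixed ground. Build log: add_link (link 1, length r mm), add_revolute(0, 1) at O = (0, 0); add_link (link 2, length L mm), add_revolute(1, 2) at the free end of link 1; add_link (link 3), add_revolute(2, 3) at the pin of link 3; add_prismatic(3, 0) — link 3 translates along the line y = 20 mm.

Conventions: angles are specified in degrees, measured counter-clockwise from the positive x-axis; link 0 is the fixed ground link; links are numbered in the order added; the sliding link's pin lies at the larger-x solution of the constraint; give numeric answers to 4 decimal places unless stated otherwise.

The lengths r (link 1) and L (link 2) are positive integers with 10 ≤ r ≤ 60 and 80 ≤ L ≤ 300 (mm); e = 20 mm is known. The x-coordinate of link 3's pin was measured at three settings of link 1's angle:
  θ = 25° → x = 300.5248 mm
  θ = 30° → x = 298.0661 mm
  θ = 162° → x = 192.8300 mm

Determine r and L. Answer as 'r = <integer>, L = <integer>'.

constraint per measurement: (x − r cos θ)² + (r sin θ − e)² = L²
subtracting the θ₁ and θ₂ equations cancels the r² and L² terms:
r = (x₁² − x₂²) / (2[(x₁cos θ₁ + e sin θ₁) − (x₂cos θ₂ + e sin θ₂)]) = 58.0001 → r = 58
L² = (x₁ − r cos θ₁)² + (r sin θ₁ − e)² = 61503.9969 → L = 248.0000 → L = 248
check at θ₃=162°: x = 192.8300 (printed 192.8300) ✓

r = 58, L = 248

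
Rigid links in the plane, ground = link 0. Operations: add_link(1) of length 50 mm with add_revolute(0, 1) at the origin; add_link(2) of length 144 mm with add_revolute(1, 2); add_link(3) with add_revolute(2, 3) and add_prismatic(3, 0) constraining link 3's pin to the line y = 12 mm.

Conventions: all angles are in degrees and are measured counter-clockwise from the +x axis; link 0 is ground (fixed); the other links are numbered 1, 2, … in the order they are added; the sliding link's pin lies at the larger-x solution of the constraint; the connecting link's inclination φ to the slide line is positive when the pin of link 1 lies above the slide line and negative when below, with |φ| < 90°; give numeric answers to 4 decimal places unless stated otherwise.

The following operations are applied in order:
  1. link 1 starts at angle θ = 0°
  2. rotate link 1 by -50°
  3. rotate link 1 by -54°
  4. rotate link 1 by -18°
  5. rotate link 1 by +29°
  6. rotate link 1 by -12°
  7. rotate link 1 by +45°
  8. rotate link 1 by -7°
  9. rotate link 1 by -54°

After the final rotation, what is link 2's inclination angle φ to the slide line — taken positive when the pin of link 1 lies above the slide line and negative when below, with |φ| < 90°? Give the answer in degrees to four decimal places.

geometry: r = 50 mm, L = 144 mm, e = 12 mm; θ starts at 0°
rotate link 1 by -50°: θ ← 0° -50° = -50°
rotate link 1 by -54°: θ ← -50° -54° = -104°
rotate link 1 by -18°: θ ← -104° -18° = -122°
rotate link 1 by +29°: θ ← -122° +29° = -93°
rotate link 1 by -12°: θ ← -93° -12° = -105°
rotate link 1 by +45°: θ ← -105° +45° = -60°
rotate link 1 by -7°: θ ← -60° -7° = -67°
rotate link 1 by -54°: θ ← -67° -54° = -121°
h = r sin θ − e = -42.858365 − 12 = -54.858365
sin φ = h / L = -54.858365 / 144 = -0.38096087
φ = arcsin(-0.38096087) = -22.393214°

-22.3932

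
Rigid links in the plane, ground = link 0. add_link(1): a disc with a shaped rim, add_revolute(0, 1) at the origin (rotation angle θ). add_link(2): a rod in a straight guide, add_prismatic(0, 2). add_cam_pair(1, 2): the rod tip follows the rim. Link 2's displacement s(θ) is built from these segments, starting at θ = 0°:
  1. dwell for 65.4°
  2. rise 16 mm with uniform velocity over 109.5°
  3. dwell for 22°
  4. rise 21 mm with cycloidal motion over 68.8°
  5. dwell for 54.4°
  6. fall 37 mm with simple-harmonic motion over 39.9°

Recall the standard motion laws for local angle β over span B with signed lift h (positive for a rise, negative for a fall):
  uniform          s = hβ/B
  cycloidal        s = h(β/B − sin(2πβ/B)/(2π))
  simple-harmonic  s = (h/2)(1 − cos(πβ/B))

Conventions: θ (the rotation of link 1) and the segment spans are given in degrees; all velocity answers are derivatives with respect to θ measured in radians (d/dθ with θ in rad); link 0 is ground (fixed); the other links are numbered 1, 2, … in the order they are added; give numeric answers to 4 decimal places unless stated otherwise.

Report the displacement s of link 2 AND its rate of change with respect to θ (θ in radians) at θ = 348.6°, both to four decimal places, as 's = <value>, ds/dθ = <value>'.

segment 1 (0° to 65.4°, dwell): s unchanged at 0.0000
segment 2 (65.4° to 174.9°, uniform, h = 16) is passed completely: s = 0.0000 + (16) = 16.0000
segment 3 (174.9° to 196.9°, dwell): s unchanged at 16.0000
segment 4 (196.9° to 265.7°, cycloidal, h = 21) is passed completely: s = 16.0000 + (21) = 37.0000
segment 5 (265.7° to 320.1°, dwell): s unchanged at 37.0000
θ = 348.6° falls in segment 6 (320.1° to 360°, simple-harmonic, h = -37): β = 348.6 − 320.1 = 28.5°, B = 39.9°; Δs = -37/2·(1 − cos(π·0.7143)) = -30.0346; s = 37.0000 − 30.0346 = 6.9654
velocity in seg [320.1°–360°] (simple-harmonic), θ in radians: β = 28.5° = 0.4974 rad, B = 39.9° = 0.6964 rad; ds/dθ = (πh/(2B)) sin(πβ/B) = (π·(-37)/(2·0.6964)) sin(π·0.7143) = -65.250597 mm/rad

s = 6.9654, ds/dθ = -65.2506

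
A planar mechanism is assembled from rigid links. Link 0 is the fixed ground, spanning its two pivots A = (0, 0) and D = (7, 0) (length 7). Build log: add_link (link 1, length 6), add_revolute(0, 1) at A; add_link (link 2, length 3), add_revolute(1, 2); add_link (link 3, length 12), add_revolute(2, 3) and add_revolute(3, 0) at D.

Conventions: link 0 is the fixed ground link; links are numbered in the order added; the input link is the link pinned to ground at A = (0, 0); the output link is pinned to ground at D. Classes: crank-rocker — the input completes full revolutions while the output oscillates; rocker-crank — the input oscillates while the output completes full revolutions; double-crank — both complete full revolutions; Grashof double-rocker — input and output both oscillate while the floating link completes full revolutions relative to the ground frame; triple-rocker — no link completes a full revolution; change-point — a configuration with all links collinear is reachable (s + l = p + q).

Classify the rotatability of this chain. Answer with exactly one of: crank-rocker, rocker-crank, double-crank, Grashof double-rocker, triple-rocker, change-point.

lengths: ground=7, input=6, coupler=3, output=12
sorted: s=3 (shortest), l=12 (longest), p+q=13
s + l = 15 vs p + q = 13
s + l > p + q → non-Grashof → no link fully rotates → triple-rocker

triple-rocker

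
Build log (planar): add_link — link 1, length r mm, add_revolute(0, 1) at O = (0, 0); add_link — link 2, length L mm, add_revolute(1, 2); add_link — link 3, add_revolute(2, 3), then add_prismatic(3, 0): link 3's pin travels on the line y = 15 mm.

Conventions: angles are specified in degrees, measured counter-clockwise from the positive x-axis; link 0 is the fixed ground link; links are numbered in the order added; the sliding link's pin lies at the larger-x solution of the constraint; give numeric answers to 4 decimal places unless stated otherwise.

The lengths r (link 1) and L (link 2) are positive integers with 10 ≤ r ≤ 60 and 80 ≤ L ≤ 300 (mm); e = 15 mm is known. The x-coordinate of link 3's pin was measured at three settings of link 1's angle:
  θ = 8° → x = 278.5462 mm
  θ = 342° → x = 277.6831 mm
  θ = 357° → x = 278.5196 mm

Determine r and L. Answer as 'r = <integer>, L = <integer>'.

constraint per measurement: (x − r cos θ)² + (r sin θ − e)² = L²
subtracting the θ₁ and θ₂ equations cancels the r² and L² terms:
r = (x₁² − x₂²) / (2[(x₁cos θ₁ + e sin θ₁) − (x₂cos θ₂ + e sin θ₂)]) = 12.9991 → r = 13
L² = (x₁ − r cos θ₁)² + (r sin θ₁ − e)² = 70755.9874 → L = 266.0000 → L = 266
check at θ₃=357°: x = 278.5196 (printed 278.5196) ✓

r = 13, L = 266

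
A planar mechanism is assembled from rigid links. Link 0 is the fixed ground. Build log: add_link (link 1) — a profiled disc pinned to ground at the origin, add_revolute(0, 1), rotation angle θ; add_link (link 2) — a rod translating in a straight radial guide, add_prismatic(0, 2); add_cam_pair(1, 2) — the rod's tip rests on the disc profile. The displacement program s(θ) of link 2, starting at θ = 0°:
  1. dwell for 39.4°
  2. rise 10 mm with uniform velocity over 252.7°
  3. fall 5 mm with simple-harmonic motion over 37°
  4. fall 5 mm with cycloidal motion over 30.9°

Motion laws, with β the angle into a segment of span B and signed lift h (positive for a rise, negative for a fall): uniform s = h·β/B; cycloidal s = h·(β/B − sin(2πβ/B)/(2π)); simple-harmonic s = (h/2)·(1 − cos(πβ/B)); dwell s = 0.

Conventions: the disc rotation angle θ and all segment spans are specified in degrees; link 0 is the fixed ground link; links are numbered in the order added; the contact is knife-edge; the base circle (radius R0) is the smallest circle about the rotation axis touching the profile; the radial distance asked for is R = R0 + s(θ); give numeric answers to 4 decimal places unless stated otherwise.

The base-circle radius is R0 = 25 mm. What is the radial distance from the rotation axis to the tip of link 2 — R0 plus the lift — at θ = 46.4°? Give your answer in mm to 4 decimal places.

seg 1 [0°–39.4°] dwell: s stays 0.0000
seg 2 [39.4°–292.1°] uniform, h=10: θ=46.4° here. β=7, B=252.7. 10·7/252.7 = 0.2770 → s = 0.2770
R = R0 + s = 25 + 0.2770 = 25.2770

25.2770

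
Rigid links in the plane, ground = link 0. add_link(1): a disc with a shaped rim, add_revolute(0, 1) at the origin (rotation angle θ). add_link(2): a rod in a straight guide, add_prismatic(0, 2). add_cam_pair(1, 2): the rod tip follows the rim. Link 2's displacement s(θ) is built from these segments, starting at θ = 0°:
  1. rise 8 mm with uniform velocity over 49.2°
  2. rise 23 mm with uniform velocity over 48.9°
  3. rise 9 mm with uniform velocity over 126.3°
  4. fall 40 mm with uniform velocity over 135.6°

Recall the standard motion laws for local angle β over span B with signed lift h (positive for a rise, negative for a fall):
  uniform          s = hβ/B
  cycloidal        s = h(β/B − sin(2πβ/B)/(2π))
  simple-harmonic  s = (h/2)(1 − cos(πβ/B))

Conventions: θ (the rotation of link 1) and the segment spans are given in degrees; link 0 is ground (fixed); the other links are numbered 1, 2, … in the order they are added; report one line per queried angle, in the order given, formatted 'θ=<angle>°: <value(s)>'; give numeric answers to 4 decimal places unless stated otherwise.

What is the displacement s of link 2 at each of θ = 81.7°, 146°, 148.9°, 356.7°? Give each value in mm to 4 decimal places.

segment 1 (0° to 49.2°, uniform, h = 8) is passed completely: s = 0.0000 + (8) = 8.0000
θ = 81.7° falls in segment 2 (49.2° to 98.1°, uniform, h = 23): β = 81.7 − 49.2 = 32.5°, B = 48.9°; Δs = 23·32.5/48.9 = 15.2863; s = 8.0000 + 15.2863 = 23.2863
segment 2 (49.2° to 98.1°, uniform, h = 23) is passed completely: s = 8.0000 + (23) = 31.0000
θ = 146° falls in segment 3 (98.1° to 224.4°, uniform, h = 9): β = 146 − 98.1 = 47.9°, B = 126.3°; Δs = 9·47.9/126.3 = 3.4133; s = 31.0000 + 3.4133 = 34.4133
θ = 148.9° falls in segment 3 (98.1° to 224.4°, uniform, h = 9): β = 148.9 − 98.1 = 50.8°, B = 126.3°; Δs = 9·50.8/126.3 = 3.6200; s = 31.0000 + 3.6200 = 34.6200
segment 3 (98.1° to 224.4°, uniform, h = 9) is passed completely: s = 31.0000 + (9) = 40.0000
θ = 356.7° falls in segment 4 (224.4° to 360°, uniform, h = -40): β = 356.7 − 224.4 = 132.3°, B = 135.6°; Δs = -40·132.3/135.6 = -39.0265; s = 40.0000 − 39.0265 = 0.9735

θ=81.7°: 23.2863
θ=146°: 34.4133
θ=148.9°: 34.6200
θ=356.7°: 0.9735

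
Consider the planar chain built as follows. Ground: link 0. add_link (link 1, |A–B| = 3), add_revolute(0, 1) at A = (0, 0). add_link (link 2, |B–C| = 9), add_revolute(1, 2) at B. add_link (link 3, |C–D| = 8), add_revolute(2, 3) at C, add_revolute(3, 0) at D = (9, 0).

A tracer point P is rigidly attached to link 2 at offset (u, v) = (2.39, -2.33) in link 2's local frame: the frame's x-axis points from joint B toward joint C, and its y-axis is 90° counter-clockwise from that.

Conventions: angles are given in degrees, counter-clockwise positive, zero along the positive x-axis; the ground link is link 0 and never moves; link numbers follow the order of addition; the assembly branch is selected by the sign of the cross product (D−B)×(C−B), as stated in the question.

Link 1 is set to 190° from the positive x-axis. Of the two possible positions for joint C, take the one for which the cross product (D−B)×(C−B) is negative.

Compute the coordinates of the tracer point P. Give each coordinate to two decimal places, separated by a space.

A=(0,0), D=(9.00,0)
B = A + 3.00·(cos190°, sin190°) = (-2.9544, -0.5209)
|BD| = 11.9658
circle(B,9.00) ∩ circle(D,8.00): a=6.6932, h=6.0167
  candidates: C₊=(3.4705,5.7814) cross=71.994; C₋=(3.9944,-6.2405) cross=-71.994
  branch - wants cross < 0 → take C=(3.9944,-6.2405) (cross=-71.994)
ex = (C−B)/|BC| = (0.7721,-0.6355); ey = (0.6355,0.7721)
P = B + 2.39·ex + -2.33·ey = (-2.5899,-3.8388)

-2.59 -3.84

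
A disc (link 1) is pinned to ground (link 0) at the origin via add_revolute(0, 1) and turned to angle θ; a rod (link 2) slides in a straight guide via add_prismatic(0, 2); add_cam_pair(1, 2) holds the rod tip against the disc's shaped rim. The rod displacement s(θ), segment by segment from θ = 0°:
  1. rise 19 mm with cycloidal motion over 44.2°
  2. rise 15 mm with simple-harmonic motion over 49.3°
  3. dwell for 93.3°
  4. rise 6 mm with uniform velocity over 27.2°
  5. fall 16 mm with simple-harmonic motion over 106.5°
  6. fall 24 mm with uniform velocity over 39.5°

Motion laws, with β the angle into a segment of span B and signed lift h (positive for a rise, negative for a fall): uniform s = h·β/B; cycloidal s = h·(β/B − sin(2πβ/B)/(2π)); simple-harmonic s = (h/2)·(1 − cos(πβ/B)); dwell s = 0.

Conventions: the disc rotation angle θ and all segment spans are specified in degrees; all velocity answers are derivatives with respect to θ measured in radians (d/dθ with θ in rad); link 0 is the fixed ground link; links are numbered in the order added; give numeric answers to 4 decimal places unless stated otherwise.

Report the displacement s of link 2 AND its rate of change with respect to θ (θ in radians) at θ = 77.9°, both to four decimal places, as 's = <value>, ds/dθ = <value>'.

segment 1 (0° to 44.2°, cycloidal, h = 19) is passed completely: s = 0.0000 + (19) = 19.0000
θ = 77.9° falls in segment 2 (44.2° to 93.5°, simple-harmonic, h = 15): β = 77.9 − 44.2 = 33.7°, B = 49.3°; Δs = 15/2·(1 − cos(π·0.6836)) = 11.5895; s = 19.0000 + 11.5895 = 30.5895
velocity in seg [44.2°–93.5°] (simple-harmonic), θ in radians: β = 33.7° = 0.5882 rad, B = 49.3° = 0.8604 rad; ds/dθ = (πh/(2B)) sin(πβ/B) = (π·15/(2·0.8604)) sin(π·0.6836) = 22.954530 mm/rad

s = 30.5895, ds/dθ = 22.9545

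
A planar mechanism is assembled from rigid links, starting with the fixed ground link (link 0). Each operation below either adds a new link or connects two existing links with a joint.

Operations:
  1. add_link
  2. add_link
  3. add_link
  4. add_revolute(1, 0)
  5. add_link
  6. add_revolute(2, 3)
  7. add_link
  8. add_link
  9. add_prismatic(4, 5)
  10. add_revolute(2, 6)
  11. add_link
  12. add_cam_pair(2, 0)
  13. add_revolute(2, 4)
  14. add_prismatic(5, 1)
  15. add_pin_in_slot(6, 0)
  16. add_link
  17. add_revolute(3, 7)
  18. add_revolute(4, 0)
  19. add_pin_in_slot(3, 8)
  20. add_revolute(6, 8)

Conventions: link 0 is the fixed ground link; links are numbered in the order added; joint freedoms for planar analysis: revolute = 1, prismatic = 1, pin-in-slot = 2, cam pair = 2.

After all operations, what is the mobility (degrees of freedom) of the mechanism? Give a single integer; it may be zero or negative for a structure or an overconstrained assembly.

ground; <1,0,0>
#1 <2,0,0>
#2 <3,0,0>
#3 <4,0,0>
R:1↔0 J1 <4,1,0>
#4 <5,1,0>
R:2↔3 J1 <5,2,0>
#5 <6,2,0>
#6 <7,2,0>
P:4↔5 J1 <7,3,0>
R:2↔6 J1 <7,4,0>
#7 <8,4,0>
C:2↔0 J2 <8,4,1>
R:2↔4 J1 <8,5,1>
P:5↔1 J1 <8,6,1>
PS:6↔0 J2 <8,6,2>
#8 <9,6,2>
R:3↔7 J1 <9,7,2>
R:4↔0 J1 <9,8,2>
PS:3↔8 J2 <9,8,3>
R:6↔8 J1 <9,9,3>
3×8 − 2×9 − 1×3 = 3

M = 3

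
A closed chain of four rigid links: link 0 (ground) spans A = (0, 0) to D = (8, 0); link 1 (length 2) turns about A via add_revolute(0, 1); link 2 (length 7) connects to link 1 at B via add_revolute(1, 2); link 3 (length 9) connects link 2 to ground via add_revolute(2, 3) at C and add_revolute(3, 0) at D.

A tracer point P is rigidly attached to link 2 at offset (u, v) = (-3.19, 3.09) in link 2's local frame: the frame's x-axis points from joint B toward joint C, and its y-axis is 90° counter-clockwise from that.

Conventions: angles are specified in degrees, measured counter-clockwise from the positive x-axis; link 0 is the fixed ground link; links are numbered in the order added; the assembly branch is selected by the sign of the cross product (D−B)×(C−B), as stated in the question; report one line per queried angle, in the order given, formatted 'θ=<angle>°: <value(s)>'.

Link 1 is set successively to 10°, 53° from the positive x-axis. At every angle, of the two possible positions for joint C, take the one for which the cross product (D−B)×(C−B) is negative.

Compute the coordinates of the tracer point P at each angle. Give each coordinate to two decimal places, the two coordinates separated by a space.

A=(0,0), D=(8.00,0)
θ=10°: B = A + 2.00·(cos10°, sin10°) = (1.9696, 0.3473)
θ=10°: |BD| = 6.0404
θ=10°: circle(B,7.00) ∩ circle(D,9.00): a=0.3713, h=6.9901
θ=10°:   candidates: C₊=(2.7423,7.3045) cross=42.223; C₋=(1.9384,-6.6526) cross=-42.223
θ=10°:   branch - wants cross < 0 → take C=(1.9384,-6.6526) (cross=-42.223)
θ=10°: ex = (C−B)/|BC| = (-0.0045,-1.0000); ey = (1.0000,-0.0045)
θ=10°: P = B + -3.19·ex + 3.09·ey = (5.0738,3.5235)
θ=53°: B = A + 2.00·(cos53°, sin53°) = (1.2036, 1.5973)
θ=53°: |BD| = 6.9815
θ=53°: circle(B,7.00) ∩ circle(D,9.00): a=1.1990, h=6.8965
θ=53°:   candidates: C₊=(3.9487,8.0366) cross=48.149; C₋=(0.7930,-5.3907) cross=-48.149
θ=53°:   branch - wants cross < 0 → take C=(0.7930,-5.3907) (cross=-48.149)
θ=53°: ex = (C−B)/|BC| = (-0.0587,-0.9983); ey = (0.9983,-0.0587)
θ=53°: P = B + -3.19·ex + 3.09·ey = (4.4754,4.6005)

θ=10°: 5.07 3.52
θ=53°: 4.48 4.60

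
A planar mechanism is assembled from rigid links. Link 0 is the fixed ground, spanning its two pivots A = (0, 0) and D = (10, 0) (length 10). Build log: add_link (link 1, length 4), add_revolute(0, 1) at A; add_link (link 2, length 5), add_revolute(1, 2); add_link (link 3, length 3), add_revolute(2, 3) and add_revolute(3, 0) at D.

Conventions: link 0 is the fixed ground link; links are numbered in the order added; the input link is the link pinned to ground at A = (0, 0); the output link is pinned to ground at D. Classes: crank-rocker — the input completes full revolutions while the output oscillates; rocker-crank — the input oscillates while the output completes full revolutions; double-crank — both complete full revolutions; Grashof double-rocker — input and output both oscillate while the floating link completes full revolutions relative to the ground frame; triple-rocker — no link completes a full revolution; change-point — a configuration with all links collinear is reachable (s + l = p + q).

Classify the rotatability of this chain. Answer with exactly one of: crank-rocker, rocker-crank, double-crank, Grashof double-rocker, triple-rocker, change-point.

lengths: ground=10, input=4, coupler=5, output=3
sorted: s=3 (shortest), l=10 (longest), p+q=9
s + l = 13 vs p + q = 9
s + l > p + q → non-Grashof → no link fully rotates → triple-rocker

triple-rocker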